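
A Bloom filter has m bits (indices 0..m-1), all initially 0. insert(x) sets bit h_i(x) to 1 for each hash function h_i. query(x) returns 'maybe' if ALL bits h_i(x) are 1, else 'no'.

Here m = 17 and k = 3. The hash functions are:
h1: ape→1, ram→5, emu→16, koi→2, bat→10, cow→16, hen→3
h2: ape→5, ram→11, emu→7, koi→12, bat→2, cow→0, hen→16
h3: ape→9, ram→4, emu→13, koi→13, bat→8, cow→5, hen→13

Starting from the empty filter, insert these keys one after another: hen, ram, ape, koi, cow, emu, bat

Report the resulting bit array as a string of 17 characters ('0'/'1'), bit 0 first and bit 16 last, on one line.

Start: bits=00000000000000000
After insert 'hen': sets bits 3 13 16 -> bits=00010000000001001
After insert 'ram': sets bits 4 5 11 -> bits=00011100000101001
After insert 'ape': sets bits 1 5 9 -> bits=01011100010101001
After insert 'koi': sets bits 2 12 13 -> bits=01111100010111001
After insert 'cow': sets bits 0 5 16 -> bits=11111100010111001
After insert 'emu': sets bits 7 13 16 -> bits=11111101010111001
After insert 'bat': sets bits 2 8 10 -> bits=11111101111111001

Answer: 11111101111111001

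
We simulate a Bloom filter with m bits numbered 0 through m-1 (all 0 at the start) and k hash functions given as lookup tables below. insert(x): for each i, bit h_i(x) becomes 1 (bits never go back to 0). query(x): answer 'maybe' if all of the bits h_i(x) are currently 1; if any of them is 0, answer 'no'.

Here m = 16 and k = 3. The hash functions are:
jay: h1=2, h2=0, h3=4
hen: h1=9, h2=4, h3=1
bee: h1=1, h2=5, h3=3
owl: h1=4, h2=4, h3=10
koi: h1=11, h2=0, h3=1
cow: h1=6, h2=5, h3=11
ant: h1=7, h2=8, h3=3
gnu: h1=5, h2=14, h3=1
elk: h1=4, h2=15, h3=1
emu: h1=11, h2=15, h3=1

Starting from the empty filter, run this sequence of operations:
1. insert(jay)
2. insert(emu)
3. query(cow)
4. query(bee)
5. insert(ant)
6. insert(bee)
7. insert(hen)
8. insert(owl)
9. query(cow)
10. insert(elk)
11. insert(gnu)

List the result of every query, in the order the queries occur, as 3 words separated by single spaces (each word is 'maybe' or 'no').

Answer: no no no

Derivation:
Start: bits=0000000000000000
Op 1: insert jay -> sets bits 0 2 4 -> bits=1010100000000000
Op 2: insert emu -> sets bits 1 11 15 -> bits=1110100000010001
Op 3: query cow -> checks bit5=0, bit6=0, bit11=1 (has a 0) -> no
Op 4: query bee -> checks bit1=1, bit3=0, bit5=0 (has a 0) -> no
Op 5: insert ant -> sets bits 3 7 8 -> bits=1111100110010001
Op 6: insert bee -> sets bits 1 3 5 -> bits=1111110110010001
Op 7: insert hen -> sets bits 1 4 9 -> bits=1111110111010001
Op 8: insert owl -> sets bits 4 10 -> bits=1111110111110001
Op 9: query cow -> checks bit5=1, bit6=0, bit11=1 (has a 0) -> no
Op 10: insert elk -> sets bits 1 4 15 -> bits=1111110111110001
Op 11: insert gnu -> sets bits 1 5 14 -> bits=1111110111110011
Query results in order: no no no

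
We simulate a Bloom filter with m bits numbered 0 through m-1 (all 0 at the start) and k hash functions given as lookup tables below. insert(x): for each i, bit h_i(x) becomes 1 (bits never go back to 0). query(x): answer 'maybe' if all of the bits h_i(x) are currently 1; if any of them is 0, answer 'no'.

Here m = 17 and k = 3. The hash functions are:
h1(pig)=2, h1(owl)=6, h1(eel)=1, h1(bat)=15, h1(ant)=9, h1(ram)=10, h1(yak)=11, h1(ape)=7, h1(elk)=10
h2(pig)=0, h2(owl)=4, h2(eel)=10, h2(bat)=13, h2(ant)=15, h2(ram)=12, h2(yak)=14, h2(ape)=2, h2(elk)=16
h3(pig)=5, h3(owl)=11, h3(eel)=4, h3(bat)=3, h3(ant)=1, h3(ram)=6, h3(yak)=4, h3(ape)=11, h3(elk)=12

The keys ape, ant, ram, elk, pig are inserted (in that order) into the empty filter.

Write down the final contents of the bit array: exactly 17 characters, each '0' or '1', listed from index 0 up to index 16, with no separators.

Start: bits=00000000000000000
After insert 'ape': sets bits 2 7 11 -> bits=00100001000100000
After insert 'ant': sets bits 1 9 15 -> bits=01100001010100010
After insert 'ram': sets bits 6 10 12 -> bits=01100011011110010
After insert 'elk': sets bits 10 12 16 -> bits=01100011011110011
After insert 'pig': sets bits 0 2 5 -> bits=11100111011110011

Answer: 11100111011110011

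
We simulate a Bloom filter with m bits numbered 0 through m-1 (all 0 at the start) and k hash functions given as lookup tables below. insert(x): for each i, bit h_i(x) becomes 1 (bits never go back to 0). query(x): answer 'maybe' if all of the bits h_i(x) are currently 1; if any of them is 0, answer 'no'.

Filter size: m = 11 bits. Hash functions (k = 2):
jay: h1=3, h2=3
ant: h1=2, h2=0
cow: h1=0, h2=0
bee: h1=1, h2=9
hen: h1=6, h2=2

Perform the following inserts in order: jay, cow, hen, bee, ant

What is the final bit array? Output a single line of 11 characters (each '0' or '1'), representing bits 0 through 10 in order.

Answer: 11110010010

Derivation:
Start: bits=00000000000
After insert 'jay': sets bits 3 -> bits=00010000000
After insert 'cow': sets bits 0 -> bits=10010000000
After insert 'hen': sets bits 2 6 -> bits=10110010000
After insert 'bee': sets bits 1 9 -> bits=11110010010
After insert 'ant': sets bits 0 2 -> bits=11110010010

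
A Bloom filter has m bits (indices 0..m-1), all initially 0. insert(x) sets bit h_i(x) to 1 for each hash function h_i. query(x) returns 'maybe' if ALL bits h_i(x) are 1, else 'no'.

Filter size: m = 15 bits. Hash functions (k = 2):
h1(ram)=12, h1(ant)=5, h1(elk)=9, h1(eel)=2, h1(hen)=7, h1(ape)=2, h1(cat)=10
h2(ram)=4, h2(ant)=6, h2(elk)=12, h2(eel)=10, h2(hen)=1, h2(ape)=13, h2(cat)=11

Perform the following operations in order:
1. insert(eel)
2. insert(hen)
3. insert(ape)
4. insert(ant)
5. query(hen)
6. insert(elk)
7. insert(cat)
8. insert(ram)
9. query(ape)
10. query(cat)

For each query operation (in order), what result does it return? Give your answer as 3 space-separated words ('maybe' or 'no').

Answer: maybe maybe maybe

Derivation:
Start: bits=000000000000000
Op 1: insert eel -> sets bits 2 10 -> bits=001000000010000
Op 2: insert hen -> sets bits 1 7 -> bits=011000010010000
Op 3: insert ape -> sets bits 2 13 -> bits=011000010010010
Op 4: insert ant -> sets bits 5 6 -> bits=011001110010010
Op 5: query hen -> checks bit1=1, bit7=1 (all 1) -> maybe
Op 6: insert elk -> sets bits 9 12 -> bits=011001110110110
Op 7: insert cat -> sets bits 10 11 -> bits=011001110111110
Op 8: insert ram -> sets bits 4 12 -> bits=011011110111110
Op 9: query ape -> checks bit2=1, bit13=1 (all 1) -> maybe
Op 10: query cat -> checks bit10=1, bit11=1 (all 1) -> maybe
Query results in order: maybe maybe maybe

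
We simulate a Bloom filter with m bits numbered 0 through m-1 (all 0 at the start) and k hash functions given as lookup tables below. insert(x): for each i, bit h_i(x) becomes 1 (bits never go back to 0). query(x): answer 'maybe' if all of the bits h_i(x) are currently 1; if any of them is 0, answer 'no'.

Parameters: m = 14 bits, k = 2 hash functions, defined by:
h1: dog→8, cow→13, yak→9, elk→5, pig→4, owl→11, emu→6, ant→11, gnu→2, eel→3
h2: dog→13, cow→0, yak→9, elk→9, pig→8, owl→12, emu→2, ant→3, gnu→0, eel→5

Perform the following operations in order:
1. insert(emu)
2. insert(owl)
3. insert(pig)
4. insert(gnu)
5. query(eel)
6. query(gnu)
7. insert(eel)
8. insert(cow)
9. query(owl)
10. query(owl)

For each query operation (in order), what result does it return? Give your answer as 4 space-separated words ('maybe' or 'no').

Answer: no maybe maybe maybe

Derivation:
Start: bits=00000000000000
Op 1: insert emu -> sets bits 2 6 -> bits=00100010000000
Op 2: insert owl -> sets bits 11 12 -> bits=00100010000110
Op 3: insert pig -> sets bits 4 8 -> bits=00101010100110
Op 4: insert gnu -> sets bits 0 2 -> bits=10101010100110
Op 5: query eel -> checks bit3=0, bit5=0 (has a 0) -> no
Op 6: query gnu -> checks bit0=1, bit2=1 (all 1) -> maybe
Op 7: insert eel -> sets bits 3 5 -> bits=10111110100110
Op 8: insert cow -> sets bits 0 13 -> bits=10111110100111
Op 9: query owl -> checks bit11=1, bit12=1 (all 1) -> maybe
Op 10: query owl -> checks bit11=1, bit12=1 (all 1) -> maybe
Query results in order: no maybe maybe maybe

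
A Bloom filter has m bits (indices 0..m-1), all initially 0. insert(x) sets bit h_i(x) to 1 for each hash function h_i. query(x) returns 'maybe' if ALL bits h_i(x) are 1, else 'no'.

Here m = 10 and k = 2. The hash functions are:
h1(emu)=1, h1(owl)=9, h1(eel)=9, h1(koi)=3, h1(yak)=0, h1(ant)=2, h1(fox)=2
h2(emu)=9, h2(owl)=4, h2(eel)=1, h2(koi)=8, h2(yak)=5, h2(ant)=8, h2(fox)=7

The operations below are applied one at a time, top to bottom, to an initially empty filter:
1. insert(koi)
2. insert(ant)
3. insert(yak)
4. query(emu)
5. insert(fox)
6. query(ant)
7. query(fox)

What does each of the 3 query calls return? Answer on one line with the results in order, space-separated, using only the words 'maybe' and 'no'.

Answer: no maybe maybe

Derivation:
Start: bits=0000000000
Op 1: insert koi -> sets bits 3 8 -> bits=0001000010
Op 2: insert ant -> sets bits 2 8 -> bits=0011000010
Op 3: insert yak -> sets bits 0 5 -> bits=1011010010
Op 4: query emu -> checks bit1=0, bit9=0 (has a 0) -> no
Op 5: insert fox -> sets bits 2 7 -> bits=1011010110
Op 6: query ant -> checks bit2=1, bit8=1 (all 1) -> maybe
Op 7: query fox -> checks bit2=1, bit7=1 (all 1) -> maybe
Query results in order: no maybe maybe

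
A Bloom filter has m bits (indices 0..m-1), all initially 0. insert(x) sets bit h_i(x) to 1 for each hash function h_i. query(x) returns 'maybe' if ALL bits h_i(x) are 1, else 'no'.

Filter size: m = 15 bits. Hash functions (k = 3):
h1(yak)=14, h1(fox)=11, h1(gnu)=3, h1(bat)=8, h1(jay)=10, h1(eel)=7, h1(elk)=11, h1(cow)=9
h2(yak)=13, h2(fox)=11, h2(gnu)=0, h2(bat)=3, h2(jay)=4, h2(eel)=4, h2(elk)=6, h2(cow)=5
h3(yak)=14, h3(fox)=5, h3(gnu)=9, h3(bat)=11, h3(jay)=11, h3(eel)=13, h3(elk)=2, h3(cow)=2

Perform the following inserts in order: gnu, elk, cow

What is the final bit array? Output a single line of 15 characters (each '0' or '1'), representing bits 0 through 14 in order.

Answer: 101101100101000

Derivation:
Start: bits=000000000000000
After insert 'gnu': sets bits 0 3 9 -> bits=100100000100000
After insert 'elk': sets bits 2 6 11 -> bits=101100100101000
After insert 'cow': sets bits 2 5 9 -> bits=101101100101000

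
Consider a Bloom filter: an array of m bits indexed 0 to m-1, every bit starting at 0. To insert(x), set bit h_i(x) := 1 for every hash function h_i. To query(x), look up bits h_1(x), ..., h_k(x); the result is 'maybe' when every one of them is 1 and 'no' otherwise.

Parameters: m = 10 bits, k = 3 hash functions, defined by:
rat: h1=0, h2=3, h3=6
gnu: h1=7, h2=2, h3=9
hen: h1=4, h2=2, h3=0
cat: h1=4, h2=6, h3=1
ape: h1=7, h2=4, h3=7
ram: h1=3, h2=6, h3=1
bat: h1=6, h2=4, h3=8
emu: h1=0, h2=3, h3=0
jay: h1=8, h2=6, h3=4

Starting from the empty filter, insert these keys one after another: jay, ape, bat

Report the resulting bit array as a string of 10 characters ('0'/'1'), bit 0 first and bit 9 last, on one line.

Answer: 0000101110

Derivation:
Start: bits=0000000000
After insert 'jay': sets bits 4 6 8 -> bits=0000101010
After insert 'ape': sets bits 4 7 -> bits=0000101110
After insert 'bat': sets bits 4 6 8 -> bits=0000101110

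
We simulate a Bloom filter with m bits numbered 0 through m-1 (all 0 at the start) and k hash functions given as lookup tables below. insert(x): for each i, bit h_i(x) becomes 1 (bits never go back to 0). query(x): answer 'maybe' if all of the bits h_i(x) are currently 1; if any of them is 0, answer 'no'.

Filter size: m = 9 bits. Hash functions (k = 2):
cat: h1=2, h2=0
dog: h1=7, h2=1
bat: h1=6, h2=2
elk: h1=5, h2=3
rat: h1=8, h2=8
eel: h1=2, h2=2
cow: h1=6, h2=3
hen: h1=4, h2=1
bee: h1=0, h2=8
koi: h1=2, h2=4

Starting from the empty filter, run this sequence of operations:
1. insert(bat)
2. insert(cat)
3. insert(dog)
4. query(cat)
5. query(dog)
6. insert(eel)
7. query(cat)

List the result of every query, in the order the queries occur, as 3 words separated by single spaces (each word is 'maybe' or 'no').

Answer: maybe maybe maybe

Derivation:
Start: bits=000000000
Op 1: insert bat -> sets bits 2 6 -> bits=001000100
Op 2: insert cat -> sets bits 0 2 -> bits=101000100
Op 3: insert dog -> sets bits 1 7 -> bits=111000110
Op 4: query cat -> checks bit0=1, bit2=1 (all 1) -> maybe
Op 5: query dog -> checks bit1=1, bit7=1 (all 1) -> maybe
Op 6: insert eel -> sets bits 2 -> bits=111000110
Op 7: query cat -> checks bit0=1, bit2=1 (all 1) -> maybe
Query results in order: maybe maybe maybe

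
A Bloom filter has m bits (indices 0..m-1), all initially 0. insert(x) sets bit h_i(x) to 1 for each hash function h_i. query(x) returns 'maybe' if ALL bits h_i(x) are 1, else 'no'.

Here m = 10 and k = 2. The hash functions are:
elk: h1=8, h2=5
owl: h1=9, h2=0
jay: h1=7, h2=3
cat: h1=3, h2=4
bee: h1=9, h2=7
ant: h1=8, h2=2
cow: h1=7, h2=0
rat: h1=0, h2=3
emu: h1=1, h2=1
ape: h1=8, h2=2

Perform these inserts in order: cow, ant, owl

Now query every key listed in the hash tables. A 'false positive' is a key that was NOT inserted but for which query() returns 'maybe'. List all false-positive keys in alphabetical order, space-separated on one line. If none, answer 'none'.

Answer: ape bee

Derivation:
Start: bits=0000000000
After insert 'cow': sets bits 0 7 -> bits=1000000100
After insert 'ant': sets bits 2 8 -> bits=1010000110
After insert 'owl': sets bits 0 9 -> bits=1010000111
Not inserted: ape bee cat elk emu jay rat — query each against bits=1010000111:
query ape: checks bit2=1, bit8=1 (all 1) -> maybe => FALSE POSITIVE
query bee: checks bit7=1, bit9=1 (all 1) -> maybe => FALSE POSITIVE
query cat: checks bit3=0, bit4=0 (has a 0) -> no => not a false positive
query elk: checks bit5=0, bit8=1 (has a 0) -> no => not a false positive
query emu: checks bit1=0 (has a 0) -> no => not a false positive
query jay: checks bit3=0, bit7=1 (has a 0) -> no => not a false positive
query rat: checks bit0=1, bit3=0 (has a 0) -> no => not a false positive
False positives (alphabetical): ape bee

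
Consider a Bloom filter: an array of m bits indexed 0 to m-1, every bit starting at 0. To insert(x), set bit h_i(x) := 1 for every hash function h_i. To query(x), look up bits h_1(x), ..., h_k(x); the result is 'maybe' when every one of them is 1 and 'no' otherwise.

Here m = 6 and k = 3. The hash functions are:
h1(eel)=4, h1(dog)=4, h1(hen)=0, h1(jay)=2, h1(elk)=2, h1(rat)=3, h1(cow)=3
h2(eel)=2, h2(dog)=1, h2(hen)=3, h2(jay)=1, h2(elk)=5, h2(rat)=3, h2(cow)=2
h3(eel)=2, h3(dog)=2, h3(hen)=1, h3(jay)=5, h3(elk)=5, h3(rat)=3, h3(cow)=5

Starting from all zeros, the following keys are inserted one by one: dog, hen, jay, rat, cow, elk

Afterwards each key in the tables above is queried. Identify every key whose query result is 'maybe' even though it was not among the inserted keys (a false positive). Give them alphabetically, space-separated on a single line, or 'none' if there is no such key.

Answer: eel

Derivation:
Start: bits=000000
After insert 'dog': sets bits 1 2 4 -> bits=011010
After insert 'hen': sets bits 0 1 3 -> bits=111110
After insert 'jay': sets bits 1 2 5 -> bits=111111
After insert 'rat': sets bits 3 -> bits=111111
After insert 'cow': sets bits 2 3 5 -> bits=111111
After insert 'elk': sets bits 2 5 -> bits=111111
Not inserted: eel — query each against bits=111111:
query eel: checks bit2=1, bit4=1 (all 1) -> maybe => FALSE POSITIVE
False positives (alphabetical): eel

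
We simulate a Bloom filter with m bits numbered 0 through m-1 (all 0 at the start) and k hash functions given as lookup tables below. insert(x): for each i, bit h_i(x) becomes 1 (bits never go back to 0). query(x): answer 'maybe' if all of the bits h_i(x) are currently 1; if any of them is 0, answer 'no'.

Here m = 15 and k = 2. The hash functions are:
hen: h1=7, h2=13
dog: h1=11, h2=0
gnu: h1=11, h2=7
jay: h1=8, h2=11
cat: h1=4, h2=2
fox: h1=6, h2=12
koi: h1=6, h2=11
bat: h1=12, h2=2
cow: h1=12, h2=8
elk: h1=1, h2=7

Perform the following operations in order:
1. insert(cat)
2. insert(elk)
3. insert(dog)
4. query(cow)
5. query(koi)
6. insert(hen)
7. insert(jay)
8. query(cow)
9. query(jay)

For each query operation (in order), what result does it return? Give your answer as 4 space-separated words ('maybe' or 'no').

Start: bits=000000000000000
Op 1: insert cat -> sets bits 2 4 -> bits=001010000000000
Op 2: insert elk -> sets bits 1 7 -> bits=011010010000000
Op 3: insert dog -> sets bits 0 11 -> bits=111010010001000
Op 4: query cow -> checks bit8=0, bit12=0 (has a 0) -> no
Op 5: query koi -> checks bit6=0, bit11=1 (has a 0) -> no
Op 6: insert hen -> sets bits 7 13 -> bits=111010010001010
Op 7: insert jay -> sets bits 8 11 -> bits=111010011001010
Op 8: query cow -> checks bit8=1, bit12=0 (has a 0) -> no
Op 9: query jay -> checks bit8=1, bit11=1 (all 1) -> maybe
Query results in order: no no no maybe

Answer: no no no maybe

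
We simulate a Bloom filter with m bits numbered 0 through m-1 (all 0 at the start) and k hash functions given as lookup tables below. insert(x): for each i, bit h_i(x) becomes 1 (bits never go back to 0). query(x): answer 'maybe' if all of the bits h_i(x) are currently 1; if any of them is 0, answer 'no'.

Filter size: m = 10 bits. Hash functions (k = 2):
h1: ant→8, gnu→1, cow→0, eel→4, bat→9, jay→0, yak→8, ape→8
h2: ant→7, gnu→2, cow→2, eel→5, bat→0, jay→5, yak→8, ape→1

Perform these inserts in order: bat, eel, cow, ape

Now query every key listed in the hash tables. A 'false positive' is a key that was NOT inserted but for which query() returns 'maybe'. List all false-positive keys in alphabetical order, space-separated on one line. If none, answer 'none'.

Start: bits=0000000000
After insert 'bat': sets bits 0 9 -> bits=1000000001
After insert 'eel': sets bits 4 5 -> bits=1000110001
After insert 'cow': sets bits 0 2 -> bits=1010110001
After insert 'ape': sets bits 1 8 -> bits=1110110011
Not inserted: ant gnu jay yak — query each against bits=1110110011:
query ant: checks bit7=0, bit8=1 (has a 0) -> no => not a false positive
query gnu: checks bit1=1, bit2=1 (all 1) -> maybe => FALSE POSITIVE
query jay: checks bit0=1, bit5=1 (all 1) -> maybe => FALSE POSITIVE
query yak: checks bit8=1 (all 1) -> maybe => FALSE POSITIVE
False positives (alphabetical): gnu jay yak

Answer: gnu jay yak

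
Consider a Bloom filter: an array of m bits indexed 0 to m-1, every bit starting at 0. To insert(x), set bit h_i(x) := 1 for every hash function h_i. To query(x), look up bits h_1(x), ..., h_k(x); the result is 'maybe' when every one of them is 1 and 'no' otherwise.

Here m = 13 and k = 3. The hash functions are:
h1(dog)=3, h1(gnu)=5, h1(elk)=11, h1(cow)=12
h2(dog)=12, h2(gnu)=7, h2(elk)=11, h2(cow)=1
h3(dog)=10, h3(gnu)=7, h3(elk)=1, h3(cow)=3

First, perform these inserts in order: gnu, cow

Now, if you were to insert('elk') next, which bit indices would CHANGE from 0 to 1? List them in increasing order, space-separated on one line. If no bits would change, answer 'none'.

Answer: 11

Derivation:
Start: bits=0000000000000
After insert 'gnu': sets bits 5 7 -> bits=0000010100000
After insert 'cow': sets bits 1 3 12 -> bits=0101010100001
insert 'elk' would touch bits 1 11; currently bit1=1, bit11=0
Bits that are 0 among those (would change 0->1): 11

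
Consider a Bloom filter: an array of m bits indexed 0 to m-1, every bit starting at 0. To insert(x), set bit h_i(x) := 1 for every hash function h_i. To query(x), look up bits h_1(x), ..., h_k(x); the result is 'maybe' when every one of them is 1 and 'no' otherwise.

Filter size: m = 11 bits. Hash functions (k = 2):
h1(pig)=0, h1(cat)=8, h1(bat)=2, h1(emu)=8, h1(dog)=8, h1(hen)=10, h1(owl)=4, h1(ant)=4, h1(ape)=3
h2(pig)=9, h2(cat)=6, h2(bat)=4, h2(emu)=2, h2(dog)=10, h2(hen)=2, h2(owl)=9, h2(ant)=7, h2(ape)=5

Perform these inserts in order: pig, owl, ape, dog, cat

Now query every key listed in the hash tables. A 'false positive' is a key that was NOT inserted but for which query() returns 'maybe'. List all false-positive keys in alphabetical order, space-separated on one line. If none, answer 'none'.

Answer: none

Derivation:
Start: bits=00000000000
After insert 'pig': sets bits 0 9 -> bits=10000000010
After insert 'owl': sets bits 4 9 -> bits=10001000010
After insert 'ape': sets bits 3 5 -> bits=10011100010
After insert 'dog': sets bits 8 10 -> bits=10011100111
After insert 'cat': sets bits 6 8 -> bits=10011110111
Not inserted: ant bat emu hen — query each against bits=10011110111:
query ant: checks bit4=1, bit7=0 (has a 0) -> no => not a false positive
query bat: checks bit2=0, bit4=1 (has a 0) -> no => not a false positive
query emu: checks bit2=0, bit8=1 (has a 0) -> no => not a false positive
query hen: checks bit2=0, bit10=1 (has a 0) -> no => not a false positive
False positives (alphabetical): none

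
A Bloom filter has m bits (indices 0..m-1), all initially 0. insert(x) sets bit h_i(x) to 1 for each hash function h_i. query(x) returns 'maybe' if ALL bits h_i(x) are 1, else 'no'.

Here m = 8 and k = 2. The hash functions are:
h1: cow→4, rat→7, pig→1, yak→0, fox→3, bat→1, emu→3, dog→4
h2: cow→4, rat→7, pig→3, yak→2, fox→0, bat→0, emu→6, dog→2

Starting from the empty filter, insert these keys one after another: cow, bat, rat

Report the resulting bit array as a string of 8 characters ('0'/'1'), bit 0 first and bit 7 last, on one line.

Answer: 11001001

Derivation:
Start: bits=00000000
After insert 'cow': sets bits 4 -> bits=00001000
After insert 'bat': sets bits 0 1 -> bits=11001000
After insert 'rat': sets bits 7 -> bits=11001001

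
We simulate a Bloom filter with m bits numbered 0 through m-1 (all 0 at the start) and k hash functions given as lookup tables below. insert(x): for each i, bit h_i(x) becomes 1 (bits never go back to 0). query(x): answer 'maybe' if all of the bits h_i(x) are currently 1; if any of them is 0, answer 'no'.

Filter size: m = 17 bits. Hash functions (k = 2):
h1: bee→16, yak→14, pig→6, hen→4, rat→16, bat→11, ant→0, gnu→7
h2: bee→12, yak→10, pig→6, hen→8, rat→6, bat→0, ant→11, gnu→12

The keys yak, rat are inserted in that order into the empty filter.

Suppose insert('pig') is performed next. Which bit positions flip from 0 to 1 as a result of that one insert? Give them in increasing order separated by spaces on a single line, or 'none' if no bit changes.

Answer: none

Derivation:
Start: bits=00000000000000000
After insert 'yak': sets bits 10 14 -> bits=00000000001000100
After insert 'rat': sets bits 6 16 -> bits=00000010001000101
insert 'pig' would touch bits 6; currently bit6=1
Bits that are 0 among those (would change 0->1): none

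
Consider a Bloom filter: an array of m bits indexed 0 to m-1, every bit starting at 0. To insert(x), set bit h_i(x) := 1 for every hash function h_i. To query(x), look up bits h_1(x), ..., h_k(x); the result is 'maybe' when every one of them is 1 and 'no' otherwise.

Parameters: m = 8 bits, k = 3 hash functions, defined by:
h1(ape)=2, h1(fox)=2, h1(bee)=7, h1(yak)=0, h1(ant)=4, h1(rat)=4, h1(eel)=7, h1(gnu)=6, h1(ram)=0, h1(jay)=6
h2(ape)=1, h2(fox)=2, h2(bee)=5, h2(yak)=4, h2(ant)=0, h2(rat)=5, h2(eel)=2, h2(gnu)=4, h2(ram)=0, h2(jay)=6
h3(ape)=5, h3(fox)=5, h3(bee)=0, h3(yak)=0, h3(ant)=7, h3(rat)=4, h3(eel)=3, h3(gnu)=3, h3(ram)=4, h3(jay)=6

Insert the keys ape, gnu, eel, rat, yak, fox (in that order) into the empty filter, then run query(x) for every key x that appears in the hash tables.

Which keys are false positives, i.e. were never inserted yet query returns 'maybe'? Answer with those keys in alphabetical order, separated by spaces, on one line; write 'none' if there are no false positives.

Start: bits=00000000
After insert 'ape': sets bits 1 2 5 -> bits=01100100
After insert 'gnu': sets bits 3 4 6 -> bits=01111110
After insert 'eel': sets bits 2 3 7 -> bits=01111111
After insert 'rat': sets bits 4 5 -> bits=01111111
After insert 'yak': sets bits 0 4 -> bits=11111111
After insert 'fox': sets bits 2 5 -> bits=11111111
Not inserted: ant bee jay ram — query each against bits=11111111:
query ant: checks bit0=1, bit4=1, bit7=1 (all 1) -> maybe => FALSE POSITIVE
query bee: checks bit0=1, bit5=1, bit7=1 (all 1) -> maybe => FALSE POSITIVE
query jay: checks bit6=1 (all 1) -> maybe => FALSE POSITIVE
query ram: checks bit0=1, bit4=1 (all 1) -> maybe => FALSE POSITIVE
False positives (alphabetical): ant bee jay ram

Answer: ant bee jay ram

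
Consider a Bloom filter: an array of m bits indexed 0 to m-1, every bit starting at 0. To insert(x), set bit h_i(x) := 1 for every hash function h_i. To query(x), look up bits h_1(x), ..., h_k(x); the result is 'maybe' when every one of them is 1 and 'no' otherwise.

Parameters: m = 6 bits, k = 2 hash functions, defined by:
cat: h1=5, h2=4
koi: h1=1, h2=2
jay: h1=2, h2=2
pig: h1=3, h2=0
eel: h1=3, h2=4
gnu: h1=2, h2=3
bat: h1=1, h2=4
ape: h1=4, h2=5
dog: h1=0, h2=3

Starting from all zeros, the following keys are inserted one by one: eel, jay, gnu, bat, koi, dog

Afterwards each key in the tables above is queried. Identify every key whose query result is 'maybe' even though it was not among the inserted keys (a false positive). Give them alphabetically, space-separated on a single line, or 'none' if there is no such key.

Start: bits=000000
After insert 'eel': sets bits 3 4 -> bits=000110
After insert 'jay': sets bits 2 -> bits=001110
After insert 'gnu': sets bits 2 3 -> bits=001110
After insert 'bat': sets bits 1 4 -> bits=011110
After insert 'koi': sets bits 1 2 -> bits=011110
After insert 'dog': sets bits 0 3 -> bits=111110
Not inserted: ape cat pig — query each against bits=111110:
query ape: checks bit4=1, bit5=0 (has a 0) -> no => not a false positive
query cat: checks bit4=1, bit5=0 (has a 0) -> no => not a false positive
query pig: checks bit0=1, bit3=1 (all 1) -> maybe => FALSE POSITIVE
False positives (alphabetical): pig

Answer: pig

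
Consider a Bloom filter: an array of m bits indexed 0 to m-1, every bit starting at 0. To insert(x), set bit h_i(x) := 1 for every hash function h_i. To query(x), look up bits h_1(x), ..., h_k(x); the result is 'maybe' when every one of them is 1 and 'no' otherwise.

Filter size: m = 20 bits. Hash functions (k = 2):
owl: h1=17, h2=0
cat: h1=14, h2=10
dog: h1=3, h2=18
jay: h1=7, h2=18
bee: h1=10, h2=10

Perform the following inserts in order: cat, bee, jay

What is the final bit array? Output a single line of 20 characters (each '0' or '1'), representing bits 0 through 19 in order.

Answer: 00000001001000100010

Derivation:
Start: bits=00000000000000000000
After insert 'cat': sets bits 10 14 -> bits=00000000001000100000
After insert 'bee': sets bits 10 -> bits=00000000001000100000
After insert 'jay': sets bits 7 18 -> bits=00000001001000100010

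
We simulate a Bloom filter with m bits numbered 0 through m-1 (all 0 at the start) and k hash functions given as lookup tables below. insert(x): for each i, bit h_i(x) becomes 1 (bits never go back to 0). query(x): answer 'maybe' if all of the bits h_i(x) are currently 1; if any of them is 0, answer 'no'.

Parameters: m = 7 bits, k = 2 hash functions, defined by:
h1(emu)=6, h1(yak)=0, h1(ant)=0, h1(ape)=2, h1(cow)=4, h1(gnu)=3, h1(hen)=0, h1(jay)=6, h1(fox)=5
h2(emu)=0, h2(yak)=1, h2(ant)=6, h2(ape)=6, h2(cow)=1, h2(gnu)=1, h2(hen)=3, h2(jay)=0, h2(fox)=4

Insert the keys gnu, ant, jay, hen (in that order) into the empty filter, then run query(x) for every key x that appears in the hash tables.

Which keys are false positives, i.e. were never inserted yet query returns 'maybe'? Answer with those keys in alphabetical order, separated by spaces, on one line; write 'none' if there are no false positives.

Answer: emu yak

Derivation:
Start: bits=0000000
After insert 'gnu': sets bits 1 3 -> bits=0101000
After insert 'ant': sets bits 0 6 -> bits=1101001
After insert 'jay': sets bits 0 6 -> bits=1101001
After insert 'hen': sets bits 0 3 -> bits=1101001
Not inserted: ape cow emu fox yak — query each against bits=1101001:
query ape: checks bit2=0, bit6=1 (has a 0) -> no => not a false positive
query cow: checks bit1=1, bit4=0 (has a 0) -> no => not a false positive
query emu: checks bit0=1, bit6=1 (all 1) -> maybe => FALSE POSITIVE
query fox: checks bit4=0, bit5=0 (has a 0) -> no => not a false positive
query yak: checks bit0=1, bit1=1 (all 1) -> maybe => FALSE POSITIVE
False positives (alphabetical): emu yak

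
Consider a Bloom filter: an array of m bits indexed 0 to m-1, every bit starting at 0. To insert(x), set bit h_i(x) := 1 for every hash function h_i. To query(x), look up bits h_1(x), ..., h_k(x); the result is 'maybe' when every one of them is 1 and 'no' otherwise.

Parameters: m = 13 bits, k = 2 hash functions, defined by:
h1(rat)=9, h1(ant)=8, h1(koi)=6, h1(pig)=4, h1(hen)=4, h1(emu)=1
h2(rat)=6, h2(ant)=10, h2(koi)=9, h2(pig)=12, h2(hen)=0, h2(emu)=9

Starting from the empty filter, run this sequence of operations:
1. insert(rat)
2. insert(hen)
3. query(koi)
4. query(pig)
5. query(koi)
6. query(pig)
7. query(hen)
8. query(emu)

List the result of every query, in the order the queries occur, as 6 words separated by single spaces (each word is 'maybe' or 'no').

Answer: maybe no maybe no maybe no

Derivation:
Start: bits=0000000000000
Op 1: insert rat -> sets bits 6 9 -> bits=0000001001000
Op 2: insert hen -> sets bits 0 4 -> bits=1000101001000
Op 3: query koi -> checks bit6=1, bit9=1 (all 1) -> maybe
Op 4: query pig -> checks bit4=1, bit12=0 (has a 0) -> no
Op 5: query koi -> checks bit6=1, bit9=1 (all 1) -> maybe
Op 6: query pig -> checks bit4=1, bit12=0 (has a 0) -> no
Op 7: query hen -> checks bit0=1, bit4=1 (all 1) -> maybe
Op 8: query emu -> checks bit1=0, bit9=1 (has a 0) -> no
Query results in order: maybe no maybe no maybe no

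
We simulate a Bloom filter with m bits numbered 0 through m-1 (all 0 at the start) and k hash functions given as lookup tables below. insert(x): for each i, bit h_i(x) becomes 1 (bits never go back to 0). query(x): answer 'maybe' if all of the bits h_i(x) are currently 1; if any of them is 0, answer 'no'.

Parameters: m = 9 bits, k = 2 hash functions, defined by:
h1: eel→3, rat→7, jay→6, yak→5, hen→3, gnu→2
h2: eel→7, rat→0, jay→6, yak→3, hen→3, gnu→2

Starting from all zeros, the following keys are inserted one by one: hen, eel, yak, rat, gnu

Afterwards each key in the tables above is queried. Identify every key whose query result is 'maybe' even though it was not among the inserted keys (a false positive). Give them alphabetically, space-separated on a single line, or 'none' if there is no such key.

Start: bits=000000000
After insert 'hen': sets bits 3 -> bits=000100000
After insert 'eel': sets bits 3 7 -> bits=000100010
After insert 'yak': sets bits 3 5 -> bits=000101010
After insert 'rat': sets bits 0 7 -> bits=100101010
After insert 'gnu': sets bits 2 -> bits=101101010
Not inserted: jay — query each against bits=101101010:
query jay: checks bit6=0 (has a 0) -> no => not a false positive
False positives (alphabetical): none

Answer: none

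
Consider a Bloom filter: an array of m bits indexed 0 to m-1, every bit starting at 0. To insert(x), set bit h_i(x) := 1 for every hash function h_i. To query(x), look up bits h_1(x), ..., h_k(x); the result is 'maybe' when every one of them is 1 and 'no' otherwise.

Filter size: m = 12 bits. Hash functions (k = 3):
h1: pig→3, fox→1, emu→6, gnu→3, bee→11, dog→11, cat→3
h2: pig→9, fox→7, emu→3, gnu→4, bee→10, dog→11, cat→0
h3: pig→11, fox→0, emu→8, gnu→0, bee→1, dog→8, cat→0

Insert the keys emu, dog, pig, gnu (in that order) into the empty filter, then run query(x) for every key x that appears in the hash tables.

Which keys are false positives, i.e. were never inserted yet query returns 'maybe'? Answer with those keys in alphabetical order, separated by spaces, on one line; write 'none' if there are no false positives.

Answer: cat

Derivation:
Start: bits=000000000000
After insert 'emu': sets bits 3 6 8 -> bits=000100101000
After insert 'dog': sets bits 8 11 -> bits=000100101001
After insert 'pig': sets bits 3 9 11 -> bits=000100101101
After insert 'gnu': sets bits 0 3 4 -> bits=100110101101
Not inserted: bee cat fox — query each against bits=100110101101:
query bee: checks bit1=0, bit10=0, bit11=1 (has a 0) -> no => not a false positive
query cat: checks bit0=1, bit3=1 (all 1) -> maybe => FALSE POSITIVE
query fox: checks bit0=1, bit1=0, bit7=0 (has a 0) -> no => not a false positive
False positives (alphabetical): cat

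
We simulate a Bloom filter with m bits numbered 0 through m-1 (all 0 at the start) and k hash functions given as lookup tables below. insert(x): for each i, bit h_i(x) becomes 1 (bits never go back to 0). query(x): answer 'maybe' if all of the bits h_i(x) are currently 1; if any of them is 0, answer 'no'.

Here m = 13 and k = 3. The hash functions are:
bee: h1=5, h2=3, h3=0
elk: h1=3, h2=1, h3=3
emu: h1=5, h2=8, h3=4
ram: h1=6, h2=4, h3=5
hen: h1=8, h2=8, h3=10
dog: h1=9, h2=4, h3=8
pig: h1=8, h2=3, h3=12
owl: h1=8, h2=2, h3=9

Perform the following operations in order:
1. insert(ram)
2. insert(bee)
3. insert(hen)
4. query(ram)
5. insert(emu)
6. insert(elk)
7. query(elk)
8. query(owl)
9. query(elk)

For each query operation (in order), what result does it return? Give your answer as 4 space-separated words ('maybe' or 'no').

Start: bits=0000000000000
Op 1: insert ram -> sets bits 4 5 6 -> bits=0000111000000
Op 2: insert bee -> sets bits 0 3 5 -> bits=1001111000000
Op 3: insert hen -> sets bits 8 10 -> bits=1001111010100
Op 4: query ram -> checks bit4=1, bit5=1, bit6=1 (all 1) -> maybe
Op 5: insert emu -> sets bits 4 5 8 -> bits=1001111010100
Op 6: insert elk -> sets bits 1 3 -> bits=1101111010100
Op 7: query elk -> checks bit1=1, bit3=1 (all 1) -> maybe
Op 8: query owl -> checks bit2=0, bit8=1, bit9=0 (has a 0) -> no
Op 9: query elk -> checks bit1=1, bit3=1 (all 1) -> maybe
Query results in order: maybe maybe no maybe

Answer: maybe maybe no maybe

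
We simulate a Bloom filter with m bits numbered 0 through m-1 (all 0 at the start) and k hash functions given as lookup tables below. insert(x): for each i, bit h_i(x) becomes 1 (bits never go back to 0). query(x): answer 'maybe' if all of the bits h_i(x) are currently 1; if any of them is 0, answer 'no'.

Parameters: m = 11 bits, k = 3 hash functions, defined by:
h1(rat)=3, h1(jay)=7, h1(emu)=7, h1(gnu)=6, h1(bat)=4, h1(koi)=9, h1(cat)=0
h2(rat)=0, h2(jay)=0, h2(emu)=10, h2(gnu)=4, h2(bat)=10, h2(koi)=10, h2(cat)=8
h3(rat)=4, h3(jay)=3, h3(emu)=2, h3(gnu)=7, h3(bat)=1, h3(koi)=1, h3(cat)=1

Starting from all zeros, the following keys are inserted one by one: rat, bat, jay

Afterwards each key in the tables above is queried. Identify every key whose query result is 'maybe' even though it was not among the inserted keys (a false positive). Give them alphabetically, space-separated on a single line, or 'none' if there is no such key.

Start: bits=00000000000
After insert 'rat': sets bits 0 3 4 -> bits=10011000000
After insert 'bat': sets bits 1 4 10 -> bits=11011000001
After insert 'jay': sets bits 0 3 7 -> bits=11011001001
Not inserted: cat emu gnu koi — query each against bits=11011001001:
query cat: checks bit0=1, bit1=1, bit8=0 (has a 0) -> no => not a false positive
query emu: checks bit2=0, bit7=1, bit10=1 (has a 0) -> no => not a false positive
query gnu: checks bit4=1, bit6=0, bit7=1 (has a 0) -> no => not a false positive
query koi: checks bit1=1, bit9=0, bit10=1 (has a 0) -> no => not a false positive
False positives (alphabetical): none

Answer: none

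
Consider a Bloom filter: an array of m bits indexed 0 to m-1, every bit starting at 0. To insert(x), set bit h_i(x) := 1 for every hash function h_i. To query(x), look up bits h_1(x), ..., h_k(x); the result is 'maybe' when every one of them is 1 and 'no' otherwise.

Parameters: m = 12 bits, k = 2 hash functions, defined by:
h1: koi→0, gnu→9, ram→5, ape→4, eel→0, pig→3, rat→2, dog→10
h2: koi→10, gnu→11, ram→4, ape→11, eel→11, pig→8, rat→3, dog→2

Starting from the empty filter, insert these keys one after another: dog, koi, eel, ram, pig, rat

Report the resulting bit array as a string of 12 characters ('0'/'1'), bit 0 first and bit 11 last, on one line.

Answer: 101111001011

Derivation:
Start: bits=000000000000
After insert 'dog': sets bits 2 10 -> bits=001000000010
After insert 'koi': sets bits 0 10 -> bits=101000000010
After insert 'eel': sets bits 0 11 -> bits=101000000011
After insert 'ram': sets bits 4 5 -> bits=101011000011
After insert 'pig': sets bits 3 8 -> bits=101111001011
After insert 'rat': sets bits 2 3 -> bits=101111001011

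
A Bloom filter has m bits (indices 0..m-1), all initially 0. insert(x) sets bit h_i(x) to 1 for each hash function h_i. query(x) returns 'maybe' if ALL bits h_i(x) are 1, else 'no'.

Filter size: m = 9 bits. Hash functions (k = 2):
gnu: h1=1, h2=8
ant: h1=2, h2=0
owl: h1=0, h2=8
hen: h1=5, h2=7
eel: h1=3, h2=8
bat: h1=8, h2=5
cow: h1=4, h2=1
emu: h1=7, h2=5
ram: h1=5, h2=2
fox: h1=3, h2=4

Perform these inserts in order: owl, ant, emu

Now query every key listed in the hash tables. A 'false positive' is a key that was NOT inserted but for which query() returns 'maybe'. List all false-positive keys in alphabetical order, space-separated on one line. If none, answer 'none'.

Start: bits=000000000
After insert 'owl': sets bits 0 8 -> bits=100000001
After insert 'ant': sets bits 0 2 -> bits=101000001
After insert 'emu': sets bits 5 7 -> bits=101001011
Not inserted: bat cow eel fox gnu hen ram — query each against bits=101001011:
query bat: checks bit5=1, bit8=1 (all 1) -> maybe => FALSE POSITIVE
query cow: checks bit1=0, bit4=0 (has a 0) -> no => not a false positive
query eel: checks bit3=0, bit8=1 (has a 0) -> no => not a false positive
query fox: checks bit3=0, bit4=0 (has a 0) -> no => not a false positive
query gnu: checks bit1=0, bit8=1 (has a 0) -> no => not a false positive
query hen: checks bit5=1, bit7=1 (all 1) -> maybe => FALSE POSITIVE
query ram: checks bit2=1, bit5=1 (all 1) -> maybe => FALSE POSITIVE
False positives (alphabetical): bat hen ram

Answer: bat hen ram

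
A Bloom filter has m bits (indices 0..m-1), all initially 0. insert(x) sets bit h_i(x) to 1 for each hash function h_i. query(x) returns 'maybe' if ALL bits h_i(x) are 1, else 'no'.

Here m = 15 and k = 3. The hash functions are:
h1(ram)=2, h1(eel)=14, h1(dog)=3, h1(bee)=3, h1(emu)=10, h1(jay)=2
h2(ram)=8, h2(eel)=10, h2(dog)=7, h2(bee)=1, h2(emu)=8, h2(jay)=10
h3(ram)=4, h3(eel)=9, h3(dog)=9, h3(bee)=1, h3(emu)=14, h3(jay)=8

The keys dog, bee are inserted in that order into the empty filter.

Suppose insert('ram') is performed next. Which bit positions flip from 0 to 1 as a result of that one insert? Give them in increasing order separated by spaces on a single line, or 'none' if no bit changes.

Start: bits=000000000000000
After insert 'dog': sets bits 3 7 9 -> bits=000100010100000
After insert 'bee': sets bits 1 3 -> bits=010100010100000
insert 'ram' would touch bits 2 4 8; currently bit2=0, bit4=0, bit8=0
Bits that are 0 among those (would change 0->1): 2 4 8

Answer: 2 4 8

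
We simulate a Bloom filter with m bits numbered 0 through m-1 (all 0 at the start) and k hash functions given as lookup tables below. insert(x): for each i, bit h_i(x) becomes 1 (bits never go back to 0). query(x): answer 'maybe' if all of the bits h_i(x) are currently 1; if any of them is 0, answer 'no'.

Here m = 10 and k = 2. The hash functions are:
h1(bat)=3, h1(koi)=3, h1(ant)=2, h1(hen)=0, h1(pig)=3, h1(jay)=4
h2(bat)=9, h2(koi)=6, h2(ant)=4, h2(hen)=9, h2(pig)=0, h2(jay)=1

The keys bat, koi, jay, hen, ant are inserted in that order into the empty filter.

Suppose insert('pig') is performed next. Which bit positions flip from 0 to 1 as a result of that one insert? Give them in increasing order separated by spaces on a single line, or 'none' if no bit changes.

Start: bits=0000000000
After insert 'bat': sets bits 3 9 -> bits=0001000001
After insert 'koi': sets bits 3 6 -> bits=0001001001
After insert 'jay': sets bits 1 4 -> bits=0101101001
After insert 'hen': sets bits 0 9 -> bits=1101101001
After insert 'ant': sets bits 2 4 -> bits=1111101001
insert 'pig' would touch bits 0 3; currently bit0=1, bit3=1
Bits that are 0 among those (would change 0->1): none

Answer: none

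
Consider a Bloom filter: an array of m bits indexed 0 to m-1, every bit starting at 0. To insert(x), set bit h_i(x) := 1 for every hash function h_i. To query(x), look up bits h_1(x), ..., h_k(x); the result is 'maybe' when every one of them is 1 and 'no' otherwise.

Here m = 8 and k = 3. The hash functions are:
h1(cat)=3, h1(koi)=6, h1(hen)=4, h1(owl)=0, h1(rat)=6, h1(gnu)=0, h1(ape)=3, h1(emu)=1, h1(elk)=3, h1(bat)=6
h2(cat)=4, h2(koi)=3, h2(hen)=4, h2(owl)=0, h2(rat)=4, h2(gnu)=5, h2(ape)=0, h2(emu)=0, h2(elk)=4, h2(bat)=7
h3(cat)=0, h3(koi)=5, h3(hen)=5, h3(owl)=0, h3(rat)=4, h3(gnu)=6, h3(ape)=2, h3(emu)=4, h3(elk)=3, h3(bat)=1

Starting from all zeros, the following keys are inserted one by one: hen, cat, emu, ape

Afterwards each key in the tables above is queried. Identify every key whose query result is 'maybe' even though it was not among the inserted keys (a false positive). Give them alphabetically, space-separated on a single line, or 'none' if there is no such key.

Answer: elk owl

Derivation:
Start: bits=00000000
After insert 'hen': sets bits 4 5 -> bits=00001100
After insert 'cat': sets bits 0 3 4 -> bits=10011100
After insert 'emu': sets bits 0 1 4 -> bits=11011100
After insert 'ape': sets bits 0 2 3 -> bits=11111100
Not inserted: bat elk gnu koi owl rat — query each against bits=11111100:
query bat: checks bit1=1, bit6=0, bit7=0 (has a 0) -> no => not a false positive
query elk: checks bit3=1, bit4=1 (all 1) -> maybe => FALSE POSITIVE
query gnu: checks bit0=1, bit5=1, bit6=0 (has a 0) -> no => not a false positive
query koi: checks bit3=1, bit5=1, bit6=0 (has a 0) -> no => not a false positive
query owl: checks bit0=1 (all 1) -> maybe => FALSE POSITIVE
query rat: checks bit4=1, bit6=0 (has a 0) -> no => not a false positive
False positives (alphabetical): elk owl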